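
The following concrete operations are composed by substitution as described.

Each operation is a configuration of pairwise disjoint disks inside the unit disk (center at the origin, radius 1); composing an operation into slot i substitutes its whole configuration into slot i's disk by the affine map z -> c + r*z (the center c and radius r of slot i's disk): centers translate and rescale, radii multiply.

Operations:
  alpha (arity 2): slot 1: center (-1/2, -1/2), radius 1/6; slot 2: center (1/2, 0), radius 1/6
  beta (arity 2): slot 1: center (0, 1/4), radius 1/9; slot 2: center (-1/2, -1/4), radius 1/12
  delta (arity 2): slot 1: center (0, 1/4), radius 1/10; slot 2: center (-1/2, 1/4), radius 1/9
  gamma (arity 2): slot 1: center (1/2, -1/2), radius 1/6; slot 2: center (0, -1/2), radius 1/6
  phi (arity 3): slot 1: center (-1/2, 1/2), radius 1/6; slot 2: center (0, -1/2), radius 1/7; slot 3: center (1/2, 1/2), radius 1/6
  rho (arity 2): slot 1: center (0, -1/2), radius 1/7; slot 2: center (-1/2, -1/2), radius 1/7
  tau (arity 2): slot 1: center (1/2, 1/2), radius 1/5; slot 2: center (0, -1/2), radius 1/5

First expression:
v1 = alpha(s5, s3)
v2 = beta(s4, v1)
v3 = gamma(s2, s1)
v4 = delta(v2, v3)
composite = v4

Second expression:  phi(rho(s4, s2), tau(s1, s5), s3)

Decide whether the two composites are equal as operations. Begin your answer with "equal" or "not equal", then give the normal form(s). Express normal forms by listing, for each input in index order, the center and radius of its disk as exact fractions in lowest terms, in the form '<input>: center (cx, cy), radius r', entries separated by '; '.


not equal; first: s1: center (-1/2, 7/36), radius 1/54; s2: center (-4/9, 7/36), radius 1/54; s3: center (-11/240, 9/40), radius 1/720; s4: center (0, 11/40), radius 1/90; s5: center (-13/240, 53/240), radius 1/720; second: s1: center (1/14, -3/7), radius 1/35; s2: center (-7/12, 5/12), radius 1/42; s3: center (1/2, 1/2), radius 1/6; s4: center (-1/2, 5/12), radius 1/42; s5: center (0, -4/7), radius 1/35

The first expression, normalized: s1: center (-1/2, 7/36), radius 1/54; s2: center (-4/9, 7/36), radius 1/54; s3: center (-11/240, 9/40), radius 1/720; s4: center (0, 11/40), radius 1/90; s5: center (-13/240, 53/240), radius 1/720
The second expression, normalized: s1: center (1/14, -3/7), radius 1/35; s2: center (-7/12, 5/12), radius 1/42; s3: center (1/2, 1/2), radius 1/6; s4: center (-1/2, 5/12), radius 1/42; s5: center (0, -4/7), radius 1/35
They disagree, so not equal.


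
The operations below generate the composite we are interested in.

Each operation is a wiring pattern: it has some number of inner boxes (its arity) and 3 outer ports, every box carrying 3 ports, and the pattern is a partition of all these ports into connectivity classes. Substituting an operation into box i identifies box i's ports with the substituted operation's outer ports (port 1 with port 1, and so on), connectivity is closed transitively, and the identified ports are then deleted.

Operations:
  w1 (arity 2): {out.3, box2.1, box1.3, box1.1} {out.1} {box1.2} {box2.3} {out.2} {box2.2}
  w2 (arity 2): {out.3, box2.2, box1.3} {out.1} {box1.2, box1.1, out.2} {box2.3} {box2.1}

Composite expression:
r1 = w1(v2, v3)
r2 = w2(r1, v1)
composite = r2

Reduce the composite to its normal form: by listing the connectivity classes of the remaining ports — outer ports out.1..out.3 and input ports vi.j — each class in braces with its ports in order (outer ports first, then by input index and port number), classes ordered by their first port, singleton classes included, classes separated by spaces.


{out.1} {out.2} {out.3, v1.2, v2.1, v2.3, v3.1} {v1.1} {v1.3} {v2.2} {v3.2} {v3.3}

Connectivity passes through glued w2-boundaries; trace each wire chain.
through w1, on inputs (v2, v3): {out.1} {out.2} {out.3, v2.1, v2.3, v3.1} {v2.2} {v3.2} {v3.3} (out.j = stage outer ports)
through w2, on inputs (v2, v3, v1): {out.1} {out.2} {out.3, v1.2, v2.1, v2.3, v3.1} {v1.1} {v1.3} {v2.2} {v3.2} {v3.3} (out.j = stage outer ports)


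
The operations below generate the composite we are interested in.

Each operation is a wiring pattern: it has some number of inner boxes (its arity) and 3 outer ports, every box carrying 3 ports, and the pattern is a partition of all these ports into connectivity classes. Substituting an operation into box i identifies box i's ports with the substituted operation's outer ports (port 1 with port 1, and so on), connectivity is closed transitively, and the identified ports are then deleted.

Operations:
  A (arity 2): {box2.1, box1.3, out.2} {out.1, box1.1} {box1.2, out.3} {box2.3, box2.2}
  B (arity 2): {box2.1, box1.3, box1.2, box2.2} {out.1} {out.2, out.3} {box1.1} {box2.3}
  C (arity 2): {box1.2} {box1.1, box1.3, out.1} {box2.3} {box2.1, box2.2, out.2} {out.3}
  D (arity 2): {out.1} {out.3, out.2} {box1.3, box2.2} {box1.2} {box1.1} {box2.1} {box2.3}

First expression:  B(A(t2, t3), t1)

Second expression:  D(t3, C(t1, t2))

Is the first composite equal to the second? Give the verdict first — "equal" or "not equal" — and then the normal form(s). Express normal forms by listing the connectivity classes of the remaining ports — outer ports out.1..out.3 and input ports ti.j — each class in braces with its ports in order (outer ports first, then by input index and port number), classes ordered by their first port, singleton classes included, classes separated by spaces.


not equal; the first gives {out.1} {out.2, out.3} {t1.1, t1.2, t2.2, t2.3, t3.1} {t1.3} {t2.1} {t3.2, t3.3} and the second {out.1} {out.2, out.3} {t1.1, t1.3} {t1.2} {t2.1, t2.2, t3.3} {t2.3} {t3.1} {t3.2}

Normal form of the first expression: {out.1} {out.2, out.3} {t1.1, t1.2, t2.2, t2.3, t3.1} {t1.3} {t2.1} {t3.2, t3.3}
Normal form of the second expression: {out.1} {out.2, out.3} {t1.1, t1.3} {t1.2} {t2.1, t2.2, t3.3} {t2.3} {t3.1} {t3.2}
Different reductions; not equal.


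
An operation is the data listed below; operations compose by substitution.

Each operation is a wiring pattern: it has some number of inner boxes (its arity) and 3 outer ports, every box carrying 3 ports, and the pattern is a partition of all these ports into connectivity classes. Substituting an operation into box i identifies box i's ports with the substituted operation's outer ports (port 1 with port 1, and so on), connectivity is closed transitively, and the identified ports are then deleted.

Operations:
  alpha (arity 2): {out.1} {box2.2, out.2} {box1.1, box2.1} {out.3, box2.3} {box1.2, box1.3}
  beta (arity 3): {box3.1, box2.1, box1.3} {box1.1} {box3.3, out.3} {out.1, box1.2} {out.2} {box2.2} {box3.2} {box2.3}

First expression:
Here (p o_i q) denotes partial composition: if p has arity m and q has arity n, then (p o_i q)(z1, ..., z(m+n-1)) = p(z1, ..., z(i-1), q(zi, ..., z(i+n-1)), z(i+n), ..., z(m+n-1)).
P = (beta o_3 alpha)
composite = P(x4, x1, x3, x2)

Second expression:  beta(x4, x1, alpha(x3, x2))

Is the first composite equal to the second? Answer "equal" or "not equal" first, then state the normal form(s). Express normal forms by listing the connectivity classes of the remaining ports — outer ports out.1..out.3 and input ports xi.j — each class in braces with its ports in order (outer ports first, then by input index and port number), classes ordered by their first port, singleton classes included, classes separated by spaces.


equal; both compose to {out.1, x4.2} {out.2} {out.3, x2.3} {x1.1, x4.3} {x1.2} {x1.3} {x2.1, x3.1} {x2.2} {x3.2, x3.3} {x4.1}

The first expression, normalized: {out.1, x4.2} {out.2} {out.3, x2.3} {x1.1, x4.3} {x1.2} {x1.3} {x2.1, x3.1} {x2.2} {x3.2, x3.3} {x4.1}
The second expression, normalized: {out.1, x4.2} {out.2} {out.3, x2.3} {x1.1, x4.3} {x1.2} {x1.3} {x2.1, x3.1} {x2.2} {x3.2, x3.3} {x4.1}
Same normal form: equal.


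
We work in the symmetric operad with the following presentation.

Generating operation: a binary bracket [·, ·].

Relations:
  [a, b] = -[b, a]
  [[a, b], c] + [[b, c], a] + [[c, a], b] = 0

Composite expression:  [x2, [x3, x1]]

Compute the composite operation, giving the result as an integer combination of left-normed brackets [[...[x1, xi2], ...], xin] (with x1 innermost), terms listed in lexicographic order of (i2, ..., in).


Left-normed coefficients sit on the x1-initial expansion words.
Composite bracket: [x2, [x3, x1]]
Under [a, b] = ab - ba we get 4 signed associative words (2^2 = 4).
Words beginning with x1 determine it all:
  x1x3x2 appears with sign +1, giving the term +[[x1, x3], x2]

[[x1, x3], x2]


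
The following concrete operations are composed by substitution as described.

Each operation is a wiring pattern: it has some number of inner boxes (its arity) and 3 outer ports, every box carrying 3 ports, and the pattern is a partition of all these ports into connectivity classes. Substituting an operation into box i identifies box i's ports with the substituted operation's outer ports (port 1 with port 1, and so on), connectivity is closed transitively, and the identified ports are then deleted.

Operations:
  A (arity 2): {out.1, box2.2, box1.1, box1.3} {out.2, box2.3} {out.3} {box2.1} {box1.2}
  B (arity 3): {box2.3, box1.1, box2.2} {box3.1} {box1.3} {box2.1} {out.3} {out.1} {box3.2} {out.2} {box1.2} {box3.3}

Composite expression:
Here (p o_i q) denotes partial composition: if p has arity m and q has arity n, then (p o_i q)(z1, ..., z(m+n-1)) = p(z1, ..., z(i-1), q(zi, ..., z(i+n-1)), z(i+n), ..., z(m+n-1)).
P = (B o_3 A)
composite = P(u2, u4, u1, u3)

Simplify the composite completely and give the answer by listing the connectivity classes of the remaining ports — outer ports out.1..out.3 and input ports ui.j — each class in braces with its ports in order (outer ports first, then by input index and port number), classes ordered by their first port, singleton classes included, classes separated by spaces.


{out.1} {out.2} {out.3} {u1.1, u1.3, u3.2} {u1.2} {u2.1, u4.2, u4.3} {u2.2} {u2.3} {u3.1} {u3.3} {u4.1}

Reachability decides: close wires over B-identified ports.
stage A: inputs (u1, u3), connectivity {out.1, u1.1, u1.3, u3.2} {out.2, u3.3} {out.3} {u1.2} {u3.1}, out.j its boundary
stage B: inputs (u2, u4, u1, u3), connectivity {out.1} {out.2} {out.3} {u1.1, u1.3, u3.2} {u1.2} {u2.1, u4.2, u4.3} {u2.2} {u2.3} {u3.1} {u3.3} {u4.1}, out.j its boundary


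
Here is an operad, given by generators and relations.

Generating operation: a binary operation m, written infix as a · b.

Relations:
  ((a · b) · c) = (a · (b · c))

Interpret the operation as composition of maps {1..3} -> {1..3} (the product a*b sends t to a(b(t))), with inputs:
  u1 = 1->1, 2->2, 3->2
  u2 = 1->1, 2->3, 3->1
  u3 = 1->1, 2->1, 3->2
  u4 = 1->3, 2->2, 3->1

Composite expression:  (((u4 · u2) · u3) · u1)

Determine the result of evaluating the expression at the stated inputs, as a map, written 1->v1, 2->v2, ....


1->3, 2->3, 3->3


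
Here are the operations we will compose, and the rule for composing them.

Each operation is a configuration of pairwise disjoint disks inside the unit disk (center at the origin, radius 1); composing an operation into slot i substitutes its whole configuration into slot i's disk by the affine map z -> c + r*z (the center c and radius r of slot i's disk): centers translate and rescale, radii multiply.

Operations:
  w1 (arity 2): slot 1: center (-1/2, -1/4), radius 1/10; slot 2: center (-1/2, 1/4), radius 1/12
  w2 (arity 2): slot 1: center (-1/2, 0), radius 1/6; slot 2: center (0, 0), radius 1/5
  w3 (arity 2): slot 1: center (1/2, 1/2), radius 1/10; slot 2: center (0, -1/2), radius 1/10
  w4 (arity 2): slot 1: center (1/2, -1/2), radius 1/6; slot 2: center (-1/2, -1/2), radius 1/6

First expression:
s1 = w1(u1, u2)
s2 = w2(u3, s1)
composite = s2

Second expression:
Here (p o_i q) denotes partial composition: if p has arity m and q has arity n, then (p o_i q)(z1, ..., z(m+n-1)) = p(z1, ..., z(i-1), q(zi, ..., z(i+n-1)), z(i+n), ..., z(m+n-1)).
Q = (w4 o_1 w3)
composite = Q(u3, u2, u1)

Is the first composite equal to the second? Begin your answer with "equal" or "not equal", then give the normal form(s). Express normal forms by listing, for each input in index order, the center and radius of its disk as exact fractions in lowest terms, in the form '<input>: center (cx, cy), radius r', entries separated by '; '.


not equal — first u1: center (-1/10, -1/20), radius 1/50; u2: center (-1/10, 1/20), radius 1/60; u3: center (-1/2, 0), radius 1/6, second u1: center (-1/2, -1/2), radius 1/6; u2: center (1/2, -7/12), radius 1/60; u3: center (7/12, -5/12), radius 1/60

In normal form, the first expression is u1: center (-1/10, -1/20), radius 1/50; u2: center (-1/10, 1/20), radius 1/60; u3: center (-1/2, 0), radius 1/6
In normal form, the second expression is u1: center (-1/2, -1/2), radius 1/6; u2: center (1/2, -7/12), radius 1/60; u3: center (7/12, -5/12), radius 1/60
They disagree, so not equal.


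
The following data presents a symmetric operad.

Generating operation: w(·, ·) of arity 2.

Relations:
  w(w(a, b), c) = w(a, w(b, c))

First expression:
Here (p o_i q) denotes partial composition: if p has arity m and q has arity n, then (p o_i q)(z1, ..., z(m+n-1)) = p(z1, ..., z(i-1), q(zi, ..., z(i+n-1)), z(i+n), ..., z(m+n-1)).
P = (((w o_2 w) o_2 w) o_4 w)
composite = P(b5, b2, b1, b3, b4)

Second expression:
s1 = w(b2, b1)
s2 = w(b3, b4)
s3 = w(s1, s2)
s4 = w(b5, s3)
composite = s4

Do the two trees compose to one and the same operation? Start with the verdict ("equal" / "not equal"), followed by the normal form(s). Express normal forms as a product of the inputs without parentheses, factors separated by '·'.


The first expression reduces to b5 · b2 · b1 · b3 · b4
The second expression reduces to b5 · b2 · b1 · b3 · b4
Identical normal forms: equal.

equal; both compose to b5 · b2 · b1 · b3 · b4


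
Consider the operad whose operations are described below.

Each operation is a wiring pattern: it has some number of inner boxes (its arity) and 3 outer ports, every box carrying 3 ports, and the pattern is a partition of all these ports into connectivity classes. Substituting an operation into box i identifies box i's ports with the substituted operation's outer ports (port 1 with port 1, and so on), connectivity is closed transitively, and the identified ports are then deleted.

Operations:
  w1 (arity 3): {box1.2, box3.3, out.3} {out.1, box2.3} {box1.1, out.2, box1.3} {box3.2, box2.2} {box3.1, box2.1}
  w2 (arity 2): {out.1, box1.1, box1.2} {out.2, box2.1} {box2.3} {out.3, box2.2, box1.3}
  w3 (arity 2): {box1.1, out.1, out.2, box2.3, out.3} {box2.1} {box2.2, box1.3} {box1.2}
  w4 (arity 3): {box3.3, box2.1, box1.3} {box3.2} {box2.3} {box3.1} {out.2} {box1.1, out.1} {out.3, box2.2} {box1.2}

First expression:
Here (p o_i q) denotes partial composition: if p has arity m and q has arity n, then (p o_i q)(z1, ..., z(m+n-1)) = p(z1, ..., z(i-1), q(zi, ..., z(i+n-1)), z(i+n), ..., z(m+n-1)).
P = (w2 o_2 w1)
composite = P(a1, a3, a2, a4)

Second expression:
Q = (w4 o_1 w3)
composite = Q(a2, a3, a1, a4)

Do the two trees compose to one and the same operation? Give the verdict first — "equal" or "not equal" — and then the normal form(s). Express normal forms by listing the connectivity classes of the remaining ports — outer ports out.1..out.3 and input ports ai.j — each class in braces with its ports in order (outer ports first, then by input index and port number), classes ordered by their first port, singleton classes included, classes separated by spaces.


not equal — first {out.1, a1.1, a1.2} {out.2, a2.3} {out.3, a1.3, a3.1, a3.3} {a2.1, a4.1} {a2.2, a4.2} {a3.2, a4.3}, second {out.1, a1.1, a2.1, a3.3, a4.3} {out.2} {out.3, a1.2} {a1.3} {a2.2} {a2.3, a3.2} {a3.1} {a4.1} {a4.2}

The first composite normalizes to {out.1, a1.1, a1.2} {out.2, a2.3} {out.3, a1.3, a3.1, a3.3} {a2.1, a4.1} {a2.2, a4.2} {a3.2, a4.3}
The second composite normalizes to {out.1, a1.1, a2.1, a3.3, a4.3} {out.2} {out.3, a1.2} {a1.3} {a2.2} {a2.3, a3.2} {a3.1} {a4.1} {a4.2}
Distinct normal forms: not equal.


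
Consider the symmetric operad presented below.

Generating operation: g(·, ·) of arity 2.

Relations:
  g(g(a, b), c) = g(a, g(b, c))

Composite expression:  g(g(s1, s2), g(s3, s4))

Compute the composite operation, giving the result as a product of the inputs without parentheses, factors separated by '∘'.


s1 ∘ s2 ∘ s3 ∘ s4


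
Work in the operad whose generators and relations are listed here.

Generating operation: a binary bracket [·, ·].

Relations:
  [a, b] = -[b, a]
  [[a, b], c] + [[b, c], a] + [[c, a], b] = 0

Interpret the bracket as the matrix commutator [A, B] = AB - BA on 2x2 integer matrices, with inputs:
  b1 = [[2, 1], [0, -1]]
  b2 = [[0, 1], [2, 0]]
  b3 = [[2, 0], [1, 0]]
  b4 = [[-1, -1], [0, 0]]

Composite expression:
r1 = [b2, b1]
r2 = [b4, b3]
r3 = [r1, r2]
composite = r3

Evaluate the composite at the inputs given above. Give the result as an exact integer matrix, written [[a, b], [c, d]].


[b2, b1] = [[-2, -3], [6, 2]]
[b4, b3] = [[-1, 2], [1, 1]]
[[b2, b1], [b4, b3]] = [[-15, -14], [-8, 15]]

[[-15, -14], [-8, 15]]


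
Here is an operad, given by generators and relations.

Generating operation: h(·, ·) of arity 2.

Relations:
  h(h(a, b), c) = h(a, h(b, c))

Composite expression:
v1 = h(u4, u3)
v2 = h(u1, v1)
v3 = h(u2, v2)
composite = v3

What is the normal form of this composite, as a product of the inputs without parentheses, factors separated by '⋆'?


Associativity of h dissolves the nesting; only the u-input order survives.
h(u4, u3) reduces to u4 ⋆ u3
h(u1, h(u4, u3)) reduces to u1 ⋆ u4 ⋆ u3
h(u2, h(u1, h(u4, u3))) reduces to u2 ⋆ u1 ⋆ u4 ⋆ u3

u2 ⋆ u1 ⋆ u4 ⋆ u3


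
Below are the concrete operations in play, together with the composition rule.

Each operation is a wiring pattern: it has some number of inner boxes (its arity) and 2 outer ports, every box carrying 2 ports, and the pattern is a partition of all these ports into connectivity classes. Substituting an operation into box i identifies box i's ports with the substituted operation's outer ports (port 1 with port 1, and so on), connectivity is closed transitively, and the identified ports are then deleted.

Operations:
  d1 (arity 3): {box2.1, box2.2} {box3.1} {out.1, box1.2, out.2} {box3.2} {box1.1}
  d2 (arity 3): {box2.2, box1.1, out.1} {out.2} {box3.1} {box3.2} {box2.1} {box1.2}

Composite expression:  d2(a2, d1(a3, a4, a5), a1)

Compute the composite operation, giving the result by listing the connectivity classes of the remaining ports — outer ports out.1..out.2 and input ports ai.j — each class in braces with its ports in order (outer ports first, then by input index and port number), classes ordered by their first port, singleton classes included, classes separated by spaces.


{out.1, a2.1, a3.2} {out.2} {a1.1} {a1.2} {a2.2} {a3.1} {a4.1, a4.2} {a5.1} {a5.2}

Treat the ports identified at d2 as solder joints: merge, then drop.
through d1, on inputs (a3, a4, a5): {out.1, out.2, a3.2} {a3.1} {a4.1, a4.2} {a5.1} {a5.2} (out.j = stage outer ports)
through d2, on inputs (a2, a3, a4, a5, a1): {out.1, a2.1, a3.2} {out.2} {a1.1} {a1.2} {a2.2} {a3.1} {a4.1, a4.2} {a5.1} {a5.2} (out.j = stage outer ports)


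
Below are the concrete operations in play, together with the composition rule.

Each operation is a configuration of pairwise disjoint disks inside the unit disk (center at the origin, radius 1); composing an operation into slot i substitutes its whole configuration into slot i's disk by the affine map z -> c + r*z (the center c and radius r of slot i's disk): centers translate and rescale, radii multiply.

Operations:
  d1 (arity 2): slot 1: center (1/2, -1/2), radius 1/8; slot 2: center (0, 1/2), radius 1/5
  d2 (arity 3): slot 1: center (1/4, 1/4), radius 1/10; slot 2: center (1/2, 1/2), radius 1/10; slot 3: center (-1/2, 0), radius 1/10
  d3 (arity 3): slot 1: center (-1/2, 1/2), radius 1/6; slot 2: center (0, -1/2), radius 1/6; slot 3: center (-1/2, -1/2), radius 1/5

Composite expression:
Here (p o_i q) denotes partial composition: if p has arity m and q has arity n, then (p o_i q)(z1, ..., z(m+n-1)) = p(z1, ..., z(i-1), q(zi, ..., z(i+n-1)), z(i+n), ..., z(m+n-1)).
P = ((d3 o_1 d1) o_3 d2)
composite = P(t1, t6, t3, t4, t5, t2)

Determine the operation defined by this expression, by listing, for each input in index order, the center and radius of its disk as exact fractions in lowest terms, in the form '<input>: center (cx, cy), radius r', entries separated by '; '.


t1: center (-5/12, 5/12), radius 1/48; t2: center (-1/2, -1/2), radius 1/5; t3: center (1/24, -11/24), radius 1/60; t4: center (1/12, -5/12), radius 1/60; t5: center (-1/12, -1/2), radius 1/60; t6: center (-1/2, 7/12), radius 1/30


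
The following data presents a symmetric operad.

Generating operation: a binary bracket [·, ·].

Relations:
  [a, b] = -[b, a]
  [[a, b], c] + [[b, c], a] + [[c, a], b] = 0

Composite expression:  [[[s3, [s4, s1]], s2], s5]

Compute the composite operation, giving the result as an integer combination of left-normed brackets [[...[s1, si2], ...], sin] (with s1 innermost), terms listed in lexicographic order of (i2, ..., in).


[[[[s1, s4], s3], s2], s5]

Antisymmetry and Jacobi reduce to s1-anchored left-normed brackets.
Composite bracket: [[[s3, [s4, s1]], s2], s5]
Full expansion: 16 signed words from ab - ba (2^4 = 16).
Only words starting with s1 matter:
  the word s1s4s3s2s5 carries sign +1 and contributes +[[[[s1, s4], s3], s2], s5]


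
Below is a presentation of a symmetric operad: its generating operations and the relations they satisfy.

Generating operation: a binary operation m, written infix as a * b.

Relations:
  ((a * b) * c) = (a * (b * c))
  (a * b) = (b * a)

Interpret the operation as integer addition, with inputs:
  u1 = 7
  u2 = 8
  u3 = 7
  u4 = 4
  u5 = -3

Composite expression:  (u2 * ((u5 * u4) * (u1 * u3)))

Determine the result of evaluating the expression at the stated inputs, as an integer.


23

(u5 * u4) = 1
(u1 * u3) = 14
((u5 * u4) * (u1 * u3)) = 15
(u2 * ((u5 * u4) * (u1 * u3))) = 23


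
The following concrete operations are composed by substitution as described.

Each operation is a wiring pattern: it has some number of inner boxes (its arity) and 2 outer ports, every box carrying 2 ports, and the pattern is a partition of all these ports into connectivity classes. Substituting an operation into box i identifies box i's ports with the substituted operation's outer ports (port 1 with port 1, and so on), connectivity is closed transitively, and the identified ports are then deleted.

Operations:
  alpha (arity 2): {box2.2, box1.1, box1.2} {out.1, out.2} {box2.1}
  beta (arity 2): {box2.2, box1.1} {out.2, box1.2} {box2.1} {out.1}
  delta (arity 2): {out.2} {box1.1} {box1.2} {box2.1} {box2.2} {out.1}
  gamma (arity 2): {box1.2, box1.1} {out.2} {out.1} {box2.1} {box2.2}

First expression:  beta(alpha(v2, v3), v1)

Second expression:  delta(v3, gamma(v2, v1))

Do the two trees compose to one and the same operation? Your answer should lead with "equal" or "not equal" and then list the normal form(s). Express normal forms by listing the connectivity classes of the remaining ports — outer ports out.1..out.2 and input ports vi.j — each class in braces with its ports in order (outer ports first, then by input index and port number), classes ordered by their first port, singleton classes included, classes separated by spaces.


Normal form of the first expression: {out.1} {out.2, v1.2} {v1.1} {v2.1, v2.2, v3.2} {v3.1}
Normal form of the second expression: {out.1} {out.2} {v1.1} {v1.2} {v2.1, v2.2} {v3.1} {v3.2}
Different reductions; not equal.

not equal; the first gives {out.1} {out.2, v1.2} {v1.1} {v2.1, v2.2, v3.2} {v3.1} and the second {out.1} {out.2} {v1.1} {v1.2} {v2.1, v2.2} {v3.1} {v3.2}


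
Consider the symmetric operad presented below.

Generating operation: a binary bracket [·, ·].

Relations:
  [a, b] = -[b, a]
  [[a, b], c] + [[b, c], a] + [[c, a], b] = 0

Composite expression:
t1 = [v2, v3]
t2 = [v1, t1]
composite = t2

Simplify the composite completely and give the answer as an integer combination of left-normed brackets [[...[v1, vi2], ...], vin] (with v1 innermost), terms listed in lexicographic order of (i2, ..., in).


In the tensor algebra, words opening v1 carry the v1-anchored form.
Composite bracket: [v1, [v2, v3]]
Under [a, b] = ab - ba we get 4 signed associative words (2^2 = 4).
Words beginning with v1 determine it all:
  the word v1v2v3 carries sign +1 and contributes +[[v1, v2], v3]
  the word v1v3v2 carries sign -1 and contributes -[[v1, v3], v2]

[[v1, v2], v3] - [[v1, v3], v2]


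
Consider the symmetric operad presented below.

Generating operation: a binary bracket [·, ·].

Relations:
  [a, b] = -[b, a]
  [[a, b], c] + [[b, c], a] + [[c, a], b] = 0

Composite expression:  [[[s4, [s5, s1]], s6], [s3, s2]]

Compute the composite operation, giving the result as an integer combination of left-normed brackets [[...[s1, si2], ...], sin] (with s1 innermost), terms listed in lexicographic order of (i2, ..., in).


Left-normed coefficients sit on the s1-initial expansion words.
Composite bracket: [[[s4, [s5, s1]], s6], [s3, s2]]
The bracket unfolds into 32 signed words via [a, b] = ab - ba (2^5 = 32).
The s1-initial words carry the normal form:
  s1s5s4s6s2s3 (sign -1) contributes -[[[[[s1, s5], s4], s6], s2], s3]
  s1s5s4s6s3s2 (sign +1) contributes +[[[[[s1, s5], s4], s6], s3], s2]

-[[[[[s1, s5], s4], s6], s2], s3] + [[[[[s1, s5], s4], s6], s3], s2]


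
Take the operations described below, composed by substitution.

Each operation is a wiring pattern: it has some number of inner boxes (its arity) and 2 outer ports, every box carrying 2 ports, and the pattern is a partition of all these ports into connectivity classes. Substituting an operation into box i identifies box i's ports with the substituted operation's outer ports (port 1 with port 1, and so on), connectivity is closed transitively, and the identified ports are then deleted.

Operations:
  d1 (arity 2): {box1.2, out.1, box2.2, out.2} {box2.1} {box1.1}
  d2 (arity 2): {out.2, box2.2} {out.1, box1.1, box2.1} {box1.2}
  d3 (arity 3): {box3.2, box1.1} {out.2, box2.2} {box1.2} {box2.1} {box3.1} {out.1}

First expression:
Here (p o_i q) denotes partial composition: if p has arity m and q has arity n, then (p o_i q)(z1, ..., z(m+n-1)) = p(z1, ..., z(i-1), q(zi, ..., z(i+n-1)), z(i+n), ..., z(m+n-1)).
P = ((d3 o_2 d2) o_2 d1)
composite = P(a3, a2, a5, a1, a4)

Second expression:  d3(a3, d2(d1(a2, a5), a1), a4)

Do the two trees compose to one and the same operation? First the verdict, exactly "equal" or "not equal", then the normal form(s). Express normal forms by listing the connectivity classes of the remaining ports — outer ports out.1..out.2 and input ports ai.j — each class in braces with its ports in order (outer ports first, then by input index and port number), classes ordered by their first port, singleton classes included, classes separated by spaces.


In normal form, the first expression is {out.1} {out.2, a1.2} {a1.1, a2.2, a5.2} {a2.1} {a3.1, a4.2} {a3.2} {a4.1} {a5.1}
In normal form, the second expression is {out.1} {out.2, a1.2} {a1.1, a2.2, a5.2} {a2.1} {a3.1, a4.2} {a3.2} {a4.1} {a5.1}
The normal forms match — equal.

equal; both compose to {out.1} {out.2, a1.2} {a1.1, a2.2, a5.2} {a2.1} {a3.1, a4.2} {a3.2} {a4.1} {a5.1}


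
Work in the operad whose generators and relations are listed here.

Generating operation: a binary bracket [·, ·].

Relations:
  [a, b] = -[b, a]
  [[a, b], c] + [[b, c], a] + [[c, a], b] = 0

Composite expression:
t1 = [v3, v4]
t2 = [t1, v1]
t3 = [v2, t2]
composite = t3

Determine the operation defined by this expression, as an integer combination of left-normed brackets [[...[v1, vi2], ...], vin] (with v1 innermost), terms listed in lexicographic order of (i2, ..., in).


[[[v1, v3], v4], v2] - [[[v1, v4], v3], v2]

Antisymmetry and Jacobi reduce to v1-anchored left-normed brackets.
Composite bracket: [v2, [[v3, v4], v1]]
The bracket unfolds into 8 signed words via [a, b] = ab - ba (2^3 = 8).
The v1-initial words carry the normal form:
  sign of v1v3v4v2 is +1, so it contributes +[[[v1, v3], v4], v2]
  sign of v1v4v3v2 is -1, so it contributes -[[[v1, v4], v3], v2]


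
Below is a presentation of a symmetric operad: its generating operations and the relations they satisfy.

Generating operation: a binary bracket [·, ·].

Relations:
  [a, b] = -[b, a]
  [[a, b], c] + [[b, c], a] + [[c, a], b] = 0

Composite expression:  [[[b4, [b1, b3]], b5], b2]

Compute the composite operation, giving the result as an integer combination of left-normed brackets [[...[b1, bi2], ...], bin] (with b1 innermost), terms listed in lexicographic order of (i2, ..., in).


-[[[[b1, b3], b4], b5], b2]

A multilinear Lie element is pinned by b1-initial words (b1 innermost).
Composite bracket: [[[b4, [b1, b3]], b5], b2]
Applying ab - ba throughout gives 16 signed words (2^4 = 16).
Only words starting with b1 matter:
  b1b3b4b5b2 appears with sign -1, giving the term -[[[[b1, b3], b4], b5], b2]


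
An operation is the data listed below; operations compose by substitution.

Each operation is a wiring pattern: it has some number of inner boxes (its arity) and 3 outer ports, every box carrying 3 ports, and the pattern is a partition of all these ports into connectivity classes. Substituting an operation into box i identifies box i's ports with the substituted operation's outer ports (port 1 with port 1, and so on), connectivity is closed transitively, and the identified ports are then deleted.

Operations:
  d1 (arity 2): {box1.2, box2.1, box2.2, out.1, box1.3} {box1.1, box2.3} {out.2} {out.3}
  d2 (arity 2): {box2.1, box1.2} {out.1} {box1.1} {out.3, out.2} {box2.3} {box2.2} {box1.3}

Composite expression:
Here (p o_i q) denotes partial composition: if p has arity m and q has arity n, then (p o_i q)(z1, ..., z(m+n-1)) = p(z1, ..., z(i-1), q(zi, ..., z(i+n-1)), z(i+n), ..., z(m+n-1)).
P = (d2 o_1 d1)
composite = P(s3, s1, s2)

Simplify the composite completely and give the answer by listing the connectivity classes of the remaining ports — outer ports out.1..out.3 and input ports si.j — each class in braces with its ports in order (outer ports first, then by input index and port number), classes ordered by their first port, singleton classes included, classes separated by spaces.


{out.1} {out.2, out.3} {s1.1, s1.2, s3.2, s3.3} {s1.3, s3.1} {s2.1} {s2.2} {s2.3}

Two ports join when wires chain via d2-identified ports.
d1 over (s3, s1) gives {out.1, s1.1, s1.2, s3.2, s3.3} {out.2} {out.3} {s1.3, s3.1}, out.j being that stage's outer ports
d2 over (s3, s1, s2) gives {out.1} {out.2, out.3} {s1.1, s1.2, s3.2, s3.3} {s1.3, s3.1} {s2.1} {s2.2} {s2.3}, out.j being that stage's outer ports


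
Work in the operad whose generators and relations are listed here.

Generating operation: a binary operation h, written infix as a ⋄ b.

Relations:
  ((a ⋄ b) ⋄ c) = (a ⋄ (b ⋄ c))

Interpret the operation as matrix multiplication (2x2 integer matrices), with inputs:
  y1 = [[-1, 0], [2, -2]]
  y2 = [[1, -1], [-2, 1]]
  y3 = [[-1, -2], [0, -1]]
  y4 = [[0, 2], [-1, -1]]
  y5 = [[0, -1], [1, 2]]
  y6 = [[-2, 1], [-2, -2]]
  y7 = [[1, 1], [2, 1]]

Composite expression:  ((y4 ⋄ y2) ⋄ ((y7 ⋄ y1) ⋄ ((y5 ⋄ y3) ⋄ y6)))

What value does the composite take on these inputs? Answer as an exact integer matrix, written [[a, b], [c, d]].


(y4 ⋄ y2) = [[-4, 2], [1, 0]]
(y7 ⋄ y1) = [[1, -2], [0, -2]]
(y5 ⋄ y3) = [[0, 1], [-1, -4]]
((y5 ⋄ y3) ⋄ y6) = [[-2, -2], [10, 7]]
((y7 ⋄ y1) ⋄ ((y5 ⋄ y3) ⋄ y6)) = [[-22, -16], [-20, -14]]
((y4 ⋄ y2) ⋄ ((y7 ⋄ y1) ⋄ ((y5 ⋄ y3) ⋄ y6))) = [[48, 36], [-22, -16]]

[[48, 36], [-22, -16]]


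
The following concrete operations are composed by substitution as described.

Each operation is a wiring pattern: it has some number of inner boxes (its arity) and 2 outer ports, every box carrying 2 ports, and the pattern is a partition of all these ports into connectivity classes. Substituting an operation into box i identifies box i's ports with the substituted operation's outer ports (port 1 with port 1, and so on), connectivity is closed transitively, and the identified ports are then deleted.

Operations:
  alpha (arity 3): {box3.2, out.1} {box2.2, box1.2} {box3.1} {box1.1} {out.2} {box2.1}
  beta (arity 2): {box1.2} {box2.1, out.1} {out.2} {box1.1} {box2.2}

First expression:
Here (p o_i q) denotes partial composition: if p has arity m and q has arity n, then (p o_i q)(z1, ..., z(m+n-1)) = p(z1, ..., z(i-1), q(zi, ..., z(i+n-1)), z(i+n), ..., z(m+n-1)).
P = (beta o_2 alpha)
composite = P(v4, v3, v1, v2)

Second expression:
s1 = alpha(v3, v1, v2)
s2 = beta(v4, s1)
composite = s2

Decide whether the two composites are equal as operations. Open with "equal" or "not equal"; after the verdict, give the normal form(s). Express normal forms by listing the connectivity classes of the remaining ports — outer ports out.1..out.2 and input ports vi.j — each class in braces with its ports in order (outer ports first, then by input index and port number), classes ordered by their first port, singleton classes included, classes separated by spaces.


equal — both sides give {out.1, v2.2} {out.2} {v1.1} {v1.2, v3.2} {v2.1} {v3.1} {v4.1} {v4.2}

In normal form, the first expression is {out.1, v2.2} {out.2} {v1.1} {v1.2, v3.2} {v2.1} {v3.1} {v4.1} {v4.2}
In normal form, the second expression is {out.1, v2.2} {out.2} {v1.1} {v1.2, v3.2} {v2.1} {v3.1} {v4.1} {v4.2}
The forms coincide; equal.


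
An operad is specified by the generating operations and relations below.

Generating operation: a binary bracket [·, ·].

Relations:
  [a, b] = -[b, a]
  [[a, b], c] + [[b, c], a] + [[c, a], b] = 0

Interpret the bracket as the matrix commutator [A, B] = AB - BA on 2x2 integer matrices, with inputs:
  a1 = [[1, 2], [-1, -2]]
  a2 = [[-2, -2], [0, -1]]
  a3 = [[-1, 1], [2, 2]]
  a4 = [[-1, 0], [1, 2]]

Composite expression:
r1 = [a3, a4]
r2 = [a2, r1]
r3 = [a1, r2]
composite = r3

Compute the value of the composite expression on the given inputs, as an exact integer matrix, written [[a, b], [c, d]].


[a3, a4] = [[1, 3], [-3, -1]]
[a2, [a3, a4]] = [[6, 1], [-3, -6]]
[a1, [a2, [a3, a4]]] = [[-5, -21], [-3, 5]]

[[-5, -21], [-3, 5]]


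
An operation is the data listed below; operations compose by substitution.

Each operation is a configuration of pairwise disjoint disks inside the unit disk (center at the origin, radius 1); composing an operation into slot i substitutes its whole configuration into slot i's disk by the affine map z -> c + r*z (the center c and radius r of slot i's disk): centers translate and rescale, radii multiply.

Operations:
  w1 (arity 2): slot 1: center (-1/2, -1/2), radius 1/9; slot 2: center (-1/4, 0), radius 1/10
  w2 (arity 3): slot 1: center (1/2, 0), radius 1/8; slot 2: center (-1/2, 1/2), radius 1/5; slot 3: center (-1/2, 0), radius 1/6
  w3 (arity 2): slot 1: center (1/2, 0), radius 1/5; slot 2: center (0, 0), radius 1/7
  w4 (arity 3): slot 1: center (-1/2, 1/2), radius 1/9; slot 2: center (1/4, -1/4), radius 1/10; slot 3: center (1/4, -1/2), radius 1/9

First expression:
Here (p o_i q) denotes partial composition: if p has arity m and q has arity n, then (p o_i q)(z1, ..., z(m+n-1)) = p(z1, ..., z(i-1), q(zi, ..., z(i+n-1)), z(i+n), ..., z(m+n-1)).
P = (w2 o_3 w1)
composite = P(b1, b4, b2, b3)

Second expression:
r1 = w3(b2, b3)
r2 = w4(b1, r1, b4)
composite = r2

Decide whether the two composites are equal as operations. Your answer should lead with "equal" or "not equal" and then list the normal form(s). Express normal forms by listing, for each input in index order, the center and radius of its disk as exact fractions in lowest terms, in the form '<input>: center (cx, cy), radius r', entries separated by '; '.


not equal; the first gives b1: center (1/2, 0), radius 1/8; b2: center (-7/12, -1/12), radius 1/54; b3: center (-13/24, 0), radius 1/60; b4: center (-1/2, 1/2), radius 1/5 and the second b1: center (-1/2, 1/2), radius 1/9; b2: center (3/10, -1/4), radius 1/50; b3: center (1/4, -1/4), radius 1/70; b4: center (1/4, -1/2), radius 1/9


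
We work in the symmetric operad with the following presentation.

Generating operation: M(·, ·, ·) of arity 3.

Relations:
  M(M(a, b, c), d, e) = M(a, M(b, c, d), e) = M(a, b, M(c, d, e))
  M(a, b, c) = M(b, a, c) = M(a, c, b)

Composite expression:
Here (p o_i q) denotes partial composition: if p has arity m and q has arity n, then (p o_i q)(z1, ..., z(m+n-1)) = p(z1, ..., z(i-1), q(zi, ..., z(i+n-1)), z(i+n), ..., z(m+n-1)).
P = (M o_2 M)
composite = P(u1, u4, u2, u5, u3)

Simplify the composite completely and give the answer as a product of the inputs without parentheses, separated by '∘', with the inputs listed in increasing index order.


With M associative and commutative, the u-input set is all that matters.
M(u4, u2, u5) spells out as u4 ∘ u2 ∘ u5
M(u1, M(u4, u2, u5), u3) spells out as u1 ∘ u4 ∘ u2 ∘ u5 ∘ u3
the factors in increasing index order: u1 ∘ u2 ∘ u3 ∘ u4 ∘ u5

u1 ∘ u2 ∘ u3 ∘ u4 ∘ u5


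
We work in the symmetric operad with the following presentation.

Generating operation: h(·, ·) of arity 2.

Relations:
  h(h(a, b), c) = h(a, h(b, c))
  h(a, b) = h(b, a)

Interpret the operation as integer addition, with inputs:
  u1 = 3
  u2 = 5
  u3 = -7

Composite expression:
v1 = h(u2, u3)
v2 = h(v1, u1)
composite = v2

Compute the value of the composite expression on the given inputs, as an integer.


1

h(u2, u3) = -2
h(h(u2, u3), u1) = 1


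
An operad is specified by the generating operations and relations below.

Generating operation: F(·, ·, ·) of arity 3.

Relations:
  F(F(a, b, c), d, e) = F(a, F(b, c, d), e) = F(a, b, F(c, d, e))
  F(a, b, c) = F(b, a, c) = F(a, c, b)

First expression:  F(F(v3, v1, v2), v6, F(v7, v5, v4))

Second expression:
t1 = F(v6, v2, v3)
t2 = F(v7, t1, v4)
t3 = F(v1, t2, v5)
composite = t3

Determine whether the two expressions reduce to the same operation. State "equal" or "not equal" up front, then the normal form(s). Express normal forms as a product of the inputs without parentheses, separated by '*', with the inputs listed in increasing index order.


equal: each reduces to v1 * v2 * v3 * v4 * v5 * v6 * v7

The first composite normalizes to v1 * v2 * v3 * v4 * v5 * v6 * v7
The second composite normalizes to v1 * v2 * v3 * v4 * v5 * v6 * v7
Same normal form: equal.


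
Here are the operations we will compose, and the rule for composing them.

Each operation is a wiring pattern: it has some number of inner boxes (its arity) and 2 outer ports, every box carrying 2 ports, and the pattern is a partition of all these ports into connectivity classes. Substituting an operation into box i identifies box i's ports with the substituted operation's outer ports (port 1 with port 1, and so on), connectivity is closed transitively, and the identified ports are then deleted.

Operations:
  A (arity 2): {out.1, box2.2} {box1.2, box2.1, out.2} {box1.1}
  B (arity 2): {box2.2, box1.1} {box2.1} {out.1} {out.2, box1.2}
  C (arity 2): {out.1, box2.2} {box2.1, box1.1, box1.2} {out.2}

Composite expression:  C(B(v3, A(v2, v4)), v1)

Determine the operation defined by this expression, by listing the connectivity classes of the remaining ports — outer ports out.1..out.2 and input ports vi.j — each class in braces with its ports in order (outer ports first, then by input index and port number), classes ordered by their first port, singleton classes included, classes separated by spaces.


{out.1, v1.2} {out.2} {v1.1, v3.2} {v2.1} {v2.2, v3.1, v4.1} {v4.2}

Treat the ports identified at C as solder joints: merge, then drop.
through A, on inputs (v2, v4): {out.1, v4.2} {out.2, v2.2, v4.1} {v2.1} (out.j = stage outer ports)
through B, on inputs (v3, v2, v4): {out.1} {out.2, v3.2} {v2.1} {v2.2, v3.1, v4.1} {v4.2} (out.j = stage outer ports)
through C, on inputs (v3, v2, v4, v1): {out.1, v1.2} {out.2} {v1.1, v3.2} {v2.1} {v2.2, v3.1, v4.1} {v4.2} (out.j = stage outer ports)


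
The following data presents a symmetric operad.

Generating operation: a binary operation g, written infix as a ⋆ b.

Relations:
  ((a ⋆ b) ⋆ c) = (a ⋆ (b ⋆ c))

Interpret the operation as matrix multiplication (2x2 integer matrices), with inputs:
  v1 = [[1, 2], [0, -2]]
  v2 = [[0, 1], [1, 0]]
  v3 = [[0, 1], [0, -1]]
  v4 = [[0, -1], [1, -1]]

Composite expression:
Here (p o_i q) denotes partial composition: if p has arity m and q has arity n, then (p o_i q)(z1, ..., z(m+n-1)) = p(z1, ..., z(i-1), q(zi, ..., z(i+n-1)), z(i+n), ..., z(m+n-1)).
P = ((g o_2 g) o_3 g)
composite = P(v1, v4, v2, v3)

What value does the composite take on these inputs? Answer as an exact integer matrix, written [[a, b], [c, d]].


[[0, -5], [0, 4]]
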